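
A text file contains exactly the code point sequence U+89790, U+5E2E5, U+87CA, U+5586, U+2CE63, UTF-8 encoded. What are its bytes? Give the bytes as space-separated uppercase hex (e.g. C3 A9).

F2 89 9E 90 F1 9E 8B A5 E8 9F 8A E5 96 86 F0 AC B9 A3

U+89790: 4-byte form → F2 89 9E 90.
U+5E2E5: 4-byte form → F1 9E 8B A5.
U+87CA: 3-byte form → E8 9F 8A.
U+5586: 3-byte form → E5 96 86.
U+2CE63: 4-byte form → F0 AC B9 A3.
Concatenated (18 bytes): F2 89 9E 90 F1 9E 8B A5 E8 9F 8A E5 96 86 F0 AC B9 A3.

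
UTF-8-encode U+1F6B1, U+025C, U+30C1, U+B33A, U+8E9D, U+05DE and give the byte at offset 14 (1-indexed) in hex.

1-indexed offset 14 is 0-indexed offset 13.
U+1F6B1 → 4-byte form F0 9F 9A B1 at offsets 0–3.
U+025C → 2-byte form C9 9C at offsets 4–5.
U+30C1 → 3-byte form E3 83 81 at offsets 6–8.
U+B33A → 3-byte form EB 8C BA at offsets 9–11.
U+8E9D → 3-byte form E8 BA 9D at offsets 12–14.
Offset 13 falls in char 5's range; it's byte 2 of E8 BA 9D = 0xBA.

0xBA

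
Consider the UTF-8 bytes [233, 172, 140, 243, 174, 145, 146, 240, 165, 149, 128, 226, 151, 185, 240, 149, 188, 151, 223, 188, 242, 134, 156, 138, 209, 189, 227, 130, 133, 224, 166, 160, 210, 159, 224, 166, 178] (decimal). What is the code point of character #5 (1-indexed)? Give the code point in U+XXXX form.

Offset 0: leading byte 0xE9 = 11101001 → 3-byte char #1 = E9 AC 8C.
Offset 3: leading byte 0xF3 = 11110011 → 4-byte char #2 = F3 AE 91 92.
Offset 7: leading byte 0xF0 = 11110000 → 4-byte char #3 = F0 A5 95 80.
Offset 11: leading byte 0xE2 = 11100010 → 3-byte char #4 = E2 97 B9.
Offset 14: leading byte 0xF0 = 11110000 → 4-byte char #5 = F0 95 BC 97.
Leading byte 0xF0 = 11110000 matches 11110xxx → 4-byte sequence.
Byte 1: 0xF0 = 11110000, payload 000 (3 bits).
Byte 2: 0x95 = 10010101 (10xxxxxx ✓), payload 010101.
Byte 3: 0xBC = 10111100 (10xxxxxx ✓), payload 111100.
Byte 4: 0x97 = 10010111 (10xxxxxx ✓), payload 010111.
Concatenate: 000010101111100010111 = 0x15F17 (21 bits → U+15F17).

U+15F17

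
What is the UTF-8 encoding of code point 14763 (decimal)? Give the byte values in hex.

E3 A6 AB

U+39AB = 0x39AB = 14763 decimal. In range U+0800–U+FFFF → 3-byte form: 1110xxxx 10xxxxxx 10xxxxxx.
Binary (16 bits): 0011100110101011.
Split 4+6+6: 0011 | 100110 | 101011.
Byte 1: 11100011 = 0xE3.
Byte 2: 10100110 = 0xA6.
Byte 3: 10101011 = 0xAB.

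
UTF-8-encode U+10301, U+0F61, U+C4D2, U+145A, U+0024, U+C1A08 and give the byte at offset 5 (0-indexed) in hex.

U+10301 → 4-byte form F0 90 8C 81 at offsets 0–3.
U+0F61 → 3-byte form E0 BD A1 at offsets 4–6.
Offset 5 falls in char 2's range; it's byte 2 of E0 BD A1 = 0xBD.

0xBD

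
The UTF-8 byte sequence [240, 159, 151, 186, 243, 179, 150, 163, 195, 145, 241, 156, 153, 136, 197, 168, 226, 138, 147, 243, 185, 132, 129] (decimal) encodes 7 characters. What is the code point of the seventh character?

U+F9101

Offset 0: leading byte 0xF0 = 11110000 → 4-byte char #1 = F0 9F 97 BA.
Offset 4: leading byte 0xF3 = 11110011 → 4-byte char #2 = F3 B3 96 A3.
Offset 8: leading byte 0xC3 = 11000011 → 2-byte char #3 = C3 91.
Offset 10: leading byte 0xF1 = 11110001 → 4-byte char #4 = F1 9C 99 88.
Offset 14: leading byte 0xC5 = 11000101 → 2-byte char #5 = C5 A8.
Offset 16: leading byte 0xE2 = 11100010 → 3-byte char #6 = E2 8A 93.
Offset 19: leading byte 0xF3 = 11110011 → 4-byte char #7 = F3 B9 84 81.
Leading byte 0xF3 = 11110011 matches 11110xxx → 4-byte sequence.
Byte 1: 0xF3 = 11110011, payload 011 (3 bits).
Byte 2: 0xB9 = 10111001 (10xxxxxx ✓), payload 111001.
Byte 3: 0x84 = 10000100 (10xxxxxx ✓), payload 000100.
Byte 4: 0x81 = 10000001 (10xxxxxx ✓), payload 000001.
Concatenate: 011111001000100000001 = 0xF9101 (21 bits → U+F9101).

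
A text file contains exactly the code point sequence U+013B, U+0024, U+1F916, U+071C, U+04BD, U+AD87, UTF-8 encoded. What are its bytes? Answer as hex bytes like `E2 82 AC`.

C4 BB 24 F0 9F A4 96 DC 9C D2 BD EA B6 87

U+013B: 2-byte form → C4 BB.
U+0024: 1-byte form → 24.
U+1F916: 4-byte form → F0 9F A4 96.
U+071C: 2-byte form → DC 9C.
U+04BD: 2-byte form → D2 BD.
U+AD87: 3-byte form → EA B6 87.
Concatenated (14 bytes): C4 BB 24 F0 9F A4 96 DC 9C D2 BD EA B6 87.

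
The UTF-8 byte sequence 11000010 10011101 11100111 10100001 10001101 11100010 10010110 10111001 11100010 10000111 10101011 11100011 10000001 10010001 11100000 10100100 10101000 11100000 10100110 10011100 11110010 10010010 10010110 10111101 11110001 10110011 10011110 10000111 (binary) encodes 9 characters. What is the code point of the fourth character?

U+21EB

Offset 0: leading byte 0xC2 = 11000010 → 2-byte char #1 = C2 9D.
Offset 2: leading byte 0xE7 = 11100111 → 3-byte char #2 = E7 A1 8D.
Offset 5: leading byte 0xE2 = 11100010 → 3-byte char #3 = E2 96 B9.
Offset 8: leading byte 0xE2 = 11100010 → 3-byte char #4 = E2 87 AB.
Leading byte 0xE2 = 11100010 matches 1110xxxx → 3-byte sequence.
Byte 1: 0xE2 = 11100010, payload 0010 (4 bits).
Byte 2: 0x87 = 10000111 (10xxxxxx ✓), payload 000111.
Byte 3: 0xAB = 10101011 (10xxxxxx ✓), payload 101011.
Concatenate: 0010000111101011 = 0x21EB (16 bits → U+21EB).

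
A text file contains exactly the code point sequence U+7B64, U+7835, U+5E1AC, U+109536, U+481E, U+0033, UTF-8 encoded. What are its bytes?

U+7B64: 3-byte form → E7 AD A4.
U+7835: 3-byte form → E7 A0 B5.
U+5E1AC: 4-byte form → F1 9E 86 AC.
U+109536: 4-byte form → F4 89 94 B6.
U+481E: 3-byte form → E4 A0 9E.
U+0033: 1-byte form → 33.
Concatenated (18 bytes): E7 AD A4 E7 A0 B5 F1 9E 86 AC F4 89 94 B6 E4 A0 9E 33.

E7 AD A4 E7 A0 B5 F1 9E 86 AC F4 89 94 B6 E4 A0 9E 33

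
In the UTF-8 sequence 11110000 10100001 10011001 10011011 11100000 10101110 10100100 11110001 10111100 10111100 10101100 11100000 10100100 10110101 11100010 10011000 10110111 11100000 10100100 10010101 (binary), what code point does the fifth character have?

Offset 0: leading byte 0xF0 = 11110000 → 4-byte char #1 = F0 A1 99 9B.
Offset 4: leading byte 0xE0 = 11100000 → 3-byte char #2 = E0 AE A4.
Offset 7: leading byte 0xF1 = 11110001 → 4-byte char #3 = F1 BC BC AC.
Offset 11: leading byte 0xE0 = 11100000 → 3-byte char #4 = E0 A4 B5.
Offset 14: leading byte 0xE2 = 11100010 → 3-byte char #5 = E2 98 B7.
Leading byte 0xE2 = 11100010 matches 1110xxxx → 3-byte sequence.
Byte 1: 0xE2 = 11100010, payload 0010 (4 bits).
Byte 2: 0x98 = 10011000 (10xxxxxx ✓), payload 011000.
Byte 3: 0xB7 = 10110111 (10xxxxxx ✓), payload 110111.
Concatenate: 0010011000110111 = 0x2637 (16 bits → U+2637).

U+2637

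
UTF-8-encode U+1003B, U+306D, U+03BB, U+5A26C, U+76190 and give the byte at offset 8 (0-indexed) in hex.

U+1003B → 4-byte form F0 90 80 BB at offsets 0–3.
U+306D → 3-byte form E3 81 AD at offsets 4–6.
U+03BB → 2-byte form CE BB at offsets 7–8.
Offset 8 falls in char 3's range; it's byte 2 of CE BB = 0xBB.

0xBB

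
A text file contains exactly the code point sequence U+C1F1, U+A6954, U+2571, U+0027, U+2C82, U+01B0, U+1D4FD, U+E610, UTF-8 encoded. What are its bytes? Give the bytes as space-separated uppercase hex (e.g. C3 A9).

EC 87 B1 F2 A6 A5 94 E2 95 B1 27 E2 B2 82 C6 B0 F0 9D 93 BD EE 98 90

U+C1F1: 3-byte form → EC 87 B1.
U+A6954: 4-byte form → F2 A6 A5 94.
U+2571: 3-byte form → E2 95 B1.
U+0027: 1-byte form → 27.
U+2C82: 3-byte form → E2 B2 82.
U+01B0: 2-byte form → C6 B0.
U+1D4FD: 4-byte form → F0 9D 93 BD.
U+E610: 3-byte form → EE 98 90.
Concatenated (23 bytes): EC 87 B1 F2 A6 A5 94 E2 95 B1 27 E2 B2 82 C6 B0 F0 9D 93 BD EE 98 90.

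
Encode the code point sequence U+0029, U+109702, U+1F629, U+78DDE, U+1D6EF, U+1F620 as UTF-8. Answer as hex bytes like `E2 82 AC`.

U+0029: 1-byte form → 29.
U+109702: 4-byte form → F4 89 9C 82.
U+1F629: 4-byte form → F0 9F 98 A9.
U+78DDE: 4-byte form → F1 B8 B7 9E.
U+1D6EF: 4-byte form → F0 9D 9B AF.
U+1F620: 4-byte form → F0 9F 98 A0.
Concatenated (21 bytes): 29 F4 89 9C 82 F0 9F 98 A9 F1 B8 B7 9E F0 9D 9B AF F0 9F 98 A0.

29 F4 89 9C 82 F0 9F 98 A9 F1 B8 B7 9E F0 9D 9B AF F0 9F 98 A0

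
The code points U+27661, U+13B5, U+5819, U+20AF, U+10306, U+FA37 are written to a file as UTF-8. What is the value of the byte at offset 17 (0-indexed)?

U+27661 → 4-byte form F0 A7 99 A1 at offsets 0–3.
U+13B5 → 3-byte form E1 8E B5 at offsets 4–6.
U+5819 → 3-byte form E5 A0 99 at offsets 7–9.
U+20AF → 3-byte form E2 82 AF at offsets 10–12.
U+10306 → 4-byte form F0 90 8C 86 at offsets 13–16.
U+FA37 → 3-byte form EF A8 B7 at offsets 17–19.
Offset 17 falls in char 6's range; it's byte 1 of EF A8 B7 = 0xEF.

0xEF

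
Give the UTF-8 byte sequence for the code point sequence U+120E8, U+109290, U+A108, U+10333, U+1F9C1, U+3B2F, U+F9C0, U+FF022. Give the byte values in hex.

F0 92 83 A8 F4 89 8A 90 EA 84 88 F0 90 8C B3 F0 9F A7 81 E3 AC AF EF A7 80 F3 BF 80 A2

U+120E8: 4-byte form → F0 92 83 A8.
U+109290: 4-byte form → F4 89 8A 90.
U+A108: 3-byte form → EA 84 88.
U+10333: 4-byte form → F0 90 8C B3.
U+1F9C1: 4-byte form → F0 9F A7 81.
U+3B2F: 3-byte form → E3 AC AF.
U+F9C0: 3-byte form → EF A7 80.
U+FF022: 4-byte form → F3 BF 80 A2.
Concatenated (29 bytes): F0 92 83 A8 F4 89 8A 90 EA 84 88 F0 90 8C B3 F0 9F A7 81 E3 AC AF EF A7 80 F3 BF 80 A2.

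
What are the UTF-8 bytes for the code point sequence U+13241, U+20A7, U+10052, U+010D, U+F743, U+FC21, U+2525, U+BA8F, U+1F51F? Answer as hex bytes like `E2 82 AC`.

U+13241: 4-byte form → F0 93 89 81.
U+20A7: 3-byte form → E2 82 A7.
U+10052: 4-byte form → F0 90 81 92.
U+010D: 2-byte form → C4 8D.
U+F743: 3-byte form → EF 9D 83.
U+FC21: 3-byte form → EF B0 A1.
U+2525: 3-byte form → E2 94 A5.
U+BA8F: 3-byte form → EB AA 8F.
U+1F51F: 4-byte form → F0 9F 94 9F.
Concatenated (29 bytes): F0 93 89 81 E2 82 A7 F0 90 81 92 C4 8D EF 9D 83 EF B0 A1 E2 94 A5 EB AA 8F F0 9F 94 9F.

F0 93 89 81 E2 82 A7 F0 90 81 92 C4 8D EF 9D 83 EF B0 A1 E2 94 A5 EB AA 8F F0 9F 94 9F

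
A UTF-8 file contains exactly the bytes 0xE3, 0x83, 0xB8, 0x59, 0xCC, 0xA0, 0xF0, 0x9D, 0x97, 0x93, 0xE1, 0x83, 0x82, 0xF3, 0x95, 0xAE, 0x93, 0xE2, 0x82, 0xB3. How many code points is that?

7

Byte at offset 0: 0xE3 = 11100011 → 3-byte char (#1). Advance 3.
Byte at offset 3: 0x59 = 01011001 → 1-byte char (#2). Advance 1.
Byte at offset 4: 0xCC = 11001100 → 2-byte char (#3). Advance 2.
Byte at offset 6: 0xF0 = 11110000 → 4-byte char (#4). Advance 4.
Byte at offset 10: 0xE1 = 11100001 → 3-byte char (#5). Advance 3.
Byte at offset 13: 0xF3 = 11110011 → 4-byte char (#6). Advance 4.
Byte at offset 17: 0xE2 = 11100010 → 3-byte char (#7). Advance 3.
Reached end at offset 20 after 7 code points.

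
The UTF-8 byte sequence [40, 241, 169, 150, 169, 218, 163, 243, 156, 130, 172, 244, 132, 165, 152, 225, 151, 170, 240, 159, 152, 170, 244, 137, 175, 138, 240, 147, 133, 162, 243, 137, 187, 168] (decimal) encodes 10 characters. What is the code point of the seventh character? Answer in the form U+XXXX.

U+1F62A

Offset 0: leading byte 0x28 = 00101000 → 1-byte char #1 = 28.
Offset 1: leading byte 0xF1 = 11110001 → 4-byte char #2 = F1 A9 96 A9.
Offset 5: leading byte 0xDA = 11011010 → 2-byte char #3 = DA A3.
Offset 7: leading byte 0xF3 = 11110011 → 4-byte char #4 = F3 9C 82 AC.
Offset 11: leading byte 0xF4 = 11110100 → 4-byte char #5 = F4 84 A5 98.
Offset 15: leading byte 0xE1 = 11100001 → 3-byte char #6 = E1 97 AA.
Offset 18: leading byte 0xF0 = 11110000 → 4-byte char #7 = F0 9F 98 AA.
Leading byte 0xF0 = 11110000 matches 11110xxx → 4-byte sequence.
Byte 1: 0xF0 = 11110000, payload 000 (3 bits).
Byte 2: 0x9F = 10011111 (10xxxxxx ✓), payload 011111.
Byte 3: 0x98 = 10011000 (10xxxxxx ✓), payload 011000.
Byte 4: 0xAA = 10101010 (10xxxxxx ✓), payload 101010.
Concatenate: 000011111011000101010 = 0x1F62A (21 bits → U+1F62A).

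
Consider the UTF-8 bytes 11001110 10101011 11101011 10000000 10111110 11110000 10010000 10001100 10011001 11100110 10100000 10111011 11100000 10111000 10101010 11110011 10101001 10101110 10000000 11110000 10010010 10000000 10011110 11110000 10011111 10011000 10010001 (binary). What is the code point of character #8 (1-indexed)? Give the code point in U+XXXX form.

Offset 0: leading byte 0xCE = 11001110 → 2-byte char #1 = CE AB.
Offset 2: leading byte 0xEB = 11101011 → 3-byte char #2 = EB 80 BE.
Offset 5: leading byte 0xF0 = 11110000 → 4-byte char #3 = F0 90 8C 99.
Offset 9: leading byte 0xE6 = 11100110 → 3-byte char #4 = E6 A0 BB.
Offset 12: leading byte 0xE0 = 11100000 → 3-byte char #5 = E0 B8 AA.
Offset 15: leading byte 0xF3 = 11110011 → 4-byte char #6 = F3 A9 AE 80.
Offset 19: leading byte 0xF0 = 11110000 → 4-byte char #7 = F0 92 80 9E.
Offset 23: leading byte 0xF0 = 11110000 → 4-byte char #8 = F0 9F 98 91.
Leading byte 0xF0 = 11110000 matches 11110xxx → 4-byte sequence.
Byte 1: 0xF0 = 11110000, payload 000 (3 bits).
Byte 2: 0x9F = 10011111 (10xxxxxx ✓), payload 011111.
Byte 3: 0x98 = 10011000 (10xxxxxx ✓), payload 011000.
Byte 4: 0x91 = 10010001 (10xxxxxx ✓), payload 010001.
Concatenate: 000011111011000010001 = 0x1F611 (21 bits → U+1F611).

U+1F611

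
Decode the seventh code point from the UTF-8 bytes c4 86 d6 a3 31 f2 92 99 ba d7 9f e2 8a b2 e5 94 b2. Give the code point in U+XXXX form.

U+5532

Offset 0: leading byte 0xC4 = 11000100 → 2-byte char #1 = C4 86.
Offset 2: leading byte 0xD6 = 11010110 → 2-byte char #2 = D6 A3.
Offset 4: leading byte 0x31 = 00110001 → 1-byte char #3 = 31.
Offset 5: leading byte 0xF2 = 11110010 → 4-byte char #4 = F2 92 99 BA.
Offset 9: leading byte 0xD7 = 11010111 → 2-byte char #5 = D7 9F.
Offset 11: leading byte 0xE2 = 11100010 → 3-byte char #6 = E2 8A B2.
Offset 14: leading byte 0xE5 = 11100101 → 3-byte char #7 = E5 94 B2.
Leading byte 0xE5 = 11100101 matches 1110xxxx → 3-byte sequence.
Byte 1: 0xE5 = 11100101, payload 0101 (4 bits).
Byte 2: 0x94 = 10010100 (10xxxxxx ✓), payload 010100.
Byte 3: 0xB2 = 10110010 (10xxxxxx ✓), payload 110010.
Concatenate: 0101010100110010 = 0x5532 (16 bits → U+5532).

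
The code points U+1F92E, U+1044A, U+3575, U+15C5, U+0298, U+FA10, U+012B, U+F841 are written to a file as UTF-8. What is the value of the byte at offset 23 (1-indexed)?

0xA1

1-indexed offset 23 is 0-indexed offset 22.
U+1F92E → 4-byte form F0 9F A4 AE at offsets 0–3.
U+1044A → 4-byte form F0 90 91 8A at offsets 4–7.
U+3575 → 3-byte form E3 95 B5 at offsets 8–10.
U+15C5 → 3-byte form E1 97 85 at offsets 11–13.
U+0298 → 2-byte form CA 98 at offsets 14–15.
U+FA10 → 3-byte form EF A8 90 at offsets 16–18.
U+012B → 2-byte form C4 AB at offsets 19–20.
U+F841 → 3-byte form EF A1 81 at offsets 21–23.
Offset 22 falls in char 8's range; it's byte 2 of EF A1 81 = 0xA1.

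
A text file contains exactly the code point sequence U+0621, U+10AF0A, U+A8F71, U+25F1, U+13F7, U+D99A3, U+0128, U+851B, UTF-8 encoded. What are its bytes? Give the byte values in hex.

U+0621: 2-byte form → D8 A1.
U+10AF0A: 4-byte form → F4 8A BC 8A.
U+A8F71: 4-byte form → F2 A8 BD B1.
U+25F1: 3-byte form → E2 97 B1.
U+13F7: 3-byte form → E1 8F B7.
U+D99A3: 4-byte form → F3 99 A6 A3.
U+0128: 2-byte form → C4 A8.
U+851B: 3-byte form → E8 94 9B.
Concatenated (25 bytes): D8 A1 F4 8A BC 8A F2 A8 BD B1 E2 97 B1 E1 8F B7 F3 99 A6 A3 C4 A8 E8 94 9B.

D8 A1 F4 8A BC 8A F2 A8 BD B1 E2 97 B1 E1 8F B7 F3 99 A6 A3 C4 A8 E8 94 9B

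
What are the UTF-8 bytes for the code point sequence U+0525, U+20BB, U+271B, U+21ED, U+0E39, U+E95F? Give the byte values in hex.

D4 A5 E2 82 BB E2 9C 9B E2 87 AD E0 B8 B9 EE A5 9F

U+0525: 2-byte form → D4 A5.
U+20BB: 3-byte form → E2 82 BB.
U+271B: 3-byte form → E2 9C 9B.
U+21ED: 3-byte form → E2 87 AD.
U+0E39: 3-byte form → E0 B8 B9.
U+E95F: 3-byte form → EE A5 9F.
Concatenated (17 bytes): D4 A5 E2 82 BB E2 9C 9B E2 87 AD E0 B8 B9 EE A5 9F.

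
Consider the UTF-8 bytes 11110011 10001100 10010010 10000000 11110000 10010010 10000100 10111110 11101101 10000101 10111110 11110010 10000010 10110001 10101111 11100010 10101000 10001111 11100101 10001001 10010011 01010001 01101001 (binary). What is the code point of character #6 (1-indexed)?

Offset 0: leading byte 0xF3 = 11110011 → 4-byte char #1 = F3 8C 92 80.
Offset 4: leading byte 0xF0 = 11110000 → 4-byte char #2 = F0 92 84 BE.
Offset 8: leading byte 0xED = 11101101 → 3-byte char #3 = ED 85 BE.
Offset 11: leading byte 0xF2 = 11110010 → 4-byte char #4 = F2 82 B1 AF.
Offset 15: leading byte 0xE2 = 11100010 → 3-byte char #5 = E2 A8 8F.
Offset 18: leading byte 0xE5 = 11100101 → 3-byte char #6 = E5 89 93.
Leading byte 0xE5 = 11100101 matches 1110xxxx → 3-byte sequence.
Byte 1: 0xE5 = 11100101, payload 0101 (4 bits).
Byte 2: 0x89 = 10001001 (10xxxxxx ✓), payload 001001.
Byte 3: 0x93 = 10010011 (10xxxxxx ✓), payload 010011.
Concatenate: 0101001001010011 = 0x5253 (16 bits → U+5253).

U+5253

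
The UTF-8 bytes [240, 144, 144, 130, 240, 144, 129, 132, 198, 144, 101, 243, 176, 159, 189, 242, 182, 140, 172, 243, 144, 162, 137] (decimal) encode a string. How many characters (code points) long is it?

7

Byte at offset 0: 0xF0 = 11110000 → 4-byte char (#1). Advance 4.
Byte at offset 4: 0xF0 = 11110000 → 4-byte char (#2). Advance 4.
Byte at offset 8: 0xC6 = 11000110 → 2-byte char (#3). Advance 2.
Byte at offset 10: 0x65 = 01100101 → 1-byte char (#4). Advance 1.
Byte at offset 11: 0xF3 = 11110011 → 4-byte char (#5). Advance 4.
Byte at offset 15: 0xF2 = 11110010 → 4-byte char (#6). Advance 4.
Byte at offset 19: 0xF3 = 11110011 → 4-byte char (#7). Advance 4.
Reached end at offset 23 after 7 code points.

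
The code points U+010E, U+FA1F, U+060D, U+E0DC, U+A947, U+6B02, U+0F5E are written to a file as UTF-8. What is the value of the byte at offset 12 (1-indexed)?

1-indexed offset 12 is 0-indexed offset 11.
U+010E → 2-byte form C4 8E at offsets 0–1.
U+FA1F → 3-byte form EF A8 9F at offsets 2–4.
U+060D → 2-byte form D8 8D at offsets 5–6.
U+E0DC → 3-byte form EE 83 9C at offsets 7–9.
U+A947 → 3-byte form EA A5 87 at offsets 10–12.
Offset 11 falls in char 5's range; it's byte 2 of EA A5 87 = 0xA5.

0xA5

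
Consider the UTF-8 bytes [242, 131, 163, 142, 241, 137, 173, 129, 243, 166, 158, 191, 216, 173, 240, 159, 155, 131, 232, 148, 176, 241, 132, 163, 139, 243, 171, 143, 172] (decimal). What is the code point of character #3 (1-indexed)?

U+E67BF

Offset 0: leading byte 0xF2 = 11110010 → 4-byte char #1 = F2 83 A3 8E.
Offset 4: leading byte 0xF1 = 11110001 → 4-byte char #2 = F1 89 AD 81.
Offset 8: leading byte 0xF3 = 11110011 → 4-byte char #3 = F3 A6 9E BF.
Leading byte 0xF3 = 11110011 matches 11110xxx → 4-byte sequence.
Byte 1: 0xF3 = 11110011, payload 011 (3 bits).
Byte 2: 0xA6 = 10100110 (10xxxxxx ✓), payload 100110.
Byte 3: 0x9E = 10011110 (10xxxxxx ✓), payload 011110.
Byte 4: 0xBF = 10111111 (10xxxxxx ✓), payload 111111.
Concatenate: 011100110011110111111 = 0xE67BF (21 bits → U+E67BF).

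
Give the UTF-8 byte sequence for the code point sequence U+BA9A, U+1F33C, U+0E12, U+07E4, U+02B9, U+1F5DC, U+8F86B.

EB AA 9A F0 9F 8C BC E0 B8 92 DF A4 CA B9 F0 9F 97 9C F2 8F A1 AB

U+BA9A: 3-byte form → EB AA 9A.
U+1F33C: 4-byte form → F0 9F 8C BC.
U+0E12: 3-byte form → E0 B8 92.
U+07E4: 2-byte form → DF A4.
U+02B9: 2-byte form → CA B9.
U+1F5DC: 4-byte form → F0 9F 97 9C.
U+8F86B: 4-byte form → F2 8F A1 AB.
Concatenated (22 bytes): EB AA 9A F0 9F 8C BC E0 B8 92 DF A4 CA B9 F0 9F 97 9C F2 8F A1 AB.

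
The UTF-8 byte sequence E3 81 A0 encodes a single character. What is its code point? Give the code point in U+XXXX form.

U+3060

Leading byte 0xE3 = 11100011 matches 1110xxxx → 3-byte sequence.
Byte 1: 0xE3 = 11100011, payload 0011 (4 bits).
Byte 2: 0x81 = 10000001 (10xxxxxx ✓), payload 000001.
Byte 3: 0xA0 = 10100000 (10xxxxxx ✓), payload 100000.
Concatenate: 0011000001100000 = 0x3060 (16 bits → U+3060).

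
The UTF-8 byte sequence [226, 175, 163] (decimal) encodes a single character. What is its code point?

U+2BE3

Leading byte 0xE2 = 11100010 matches 1110xxxx → 3-byte sequence.
Byte 1: 0xE2 = 11100010, payload 0010 (4 bits).
Byte 2: 0xAF = 10101111 (10xxxxxx ✓), payload 101111.
Byte 3: 0xA3 = 10100011 (10xxxxxx ✓), payload 100011.
Concatenate: 0010101111100011 = 0x2BE3 (16 bits → U+2BE3).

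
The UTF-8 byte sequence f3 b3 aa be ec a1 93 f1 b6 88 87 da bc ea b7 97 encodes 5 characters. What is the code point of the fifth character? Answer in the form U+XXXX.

Offset 0: leading byte 0xF3 = 11110011 → 4-byte char #1 = F3 B3 AA BE.
Offset 4: leading byte 0xEC = 11101100 → 3-byte char #2 = EC A1 93.
Offset 7: leading byte 0xF1 = 11110001 → 4-byte char #3 = F1 B6 88 87.
Offset 11: leading byte 0xDA = 11011010 → 2-byte char #4 = DA BC.
Offset 13: leading byte 0xEA = 11101010 → 3-byte char #5 = EA B7 97.
Leading byte 0xEA = 11101010 matches 1110xxxx → 3-byte sequence.
Byte 1: 0xEA = 11101010, payload 1010 (4 bits).
Byte 2: 0xB7 = 10110111 (10xxxxxx ✓), payload 110111.
Byte 3: 0x97 = 10010111 (10xxxxxx ✓), payload 010111.
Concatenate: 1010110111010111 = 0xADD7 (16 bits → U+ADD7).

U+ADD7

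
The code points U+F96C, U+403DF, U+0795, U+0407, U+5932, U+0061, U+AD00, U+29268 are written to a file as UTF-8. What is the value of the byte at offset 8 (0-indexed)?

U+F96C → 3-byte form EF A5 AC at offsets 0–2.
U+403DF → 4-byte form F1 80 8F 9F at offsets 3–6.
U+0795 → 2-byte form DE 95 at offsets 7–8.
Offset 8 falls in char 3's range; it's byte 2 of DE 95 = 0x95.

0x95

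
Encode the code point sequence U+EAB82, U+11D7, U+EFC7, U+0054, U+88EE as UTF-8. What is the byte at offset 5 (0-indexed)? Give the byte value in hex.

0x87

U+EAB82 → 4-byte form F3 AA AE 82 at offsets 0–3.
U+11D7 → 3-byte form E1 87 97 at offsets 4–6.
Offset 5 falls in char 2's range; it's byte 2 of E1 87 97 = 0x87.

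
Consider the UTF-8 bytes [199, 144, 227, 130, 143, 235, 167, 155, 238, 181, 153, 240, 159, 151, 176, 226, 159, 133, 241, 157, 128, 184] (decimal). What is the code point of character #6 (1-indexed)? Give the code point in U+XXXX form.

Offset 0: leading byte 0xC7 = 11000111 → 2-byte char #1 = C7 90.
Offset 2: leading byte 0xE3 = 11100011 → 3-byte char #2 = E3 82 8F.
Offset 5: leading byte 0xEB = 11101011 → 3-byte char #3 = EB A7 9B.
Offset 8: leading byte 0xEE = 11101110 → 3-byte char #4 = EE B5 99.
Offset 11: leading byte 0xF0 = 11110000 → 4-byte char #5 = F0 9F 97 B0.
Offset 15: leading byte 0xE2 = 11100010 → 3-byte char #6 = E2 9F 85.
Leading byte 0xE2 = 11100010 matches 1110xxxx → 3-byte sequence.
Byte 1: 0xE2 = 11100010, payload 0010 (4 bits).
Byte 2: 0x9F = 10011111 (10xxxxxx ✓), payload 011111.
Byte 3: 0x85 = 10000101 (10xxxxxx ✓), payload 000101.
Concatenate: 0010011111000101 = 0x27C5 (16 bits → U+27C5).

U+27C5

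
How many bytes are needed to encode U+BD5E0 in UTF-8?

4

U+BD5E0 = 0xBD5E0. UTF-8 uses 1 byte below 0x80, 2 below 0x800, 3 below 0x10000, 4 up to 0x10FFFF. 0xBD5E0 is in U+10000–U+10FFFF → 4 bytes.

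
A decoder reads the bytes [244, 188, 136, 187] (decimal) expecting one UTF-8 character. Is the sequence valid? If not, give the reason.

Leading byte 0xF4 = 11110100 → 4-byte form.
Payload = 0x13C23B, which exceeds U+10FFFF, the maximum Unicode code point. (Leading bytes F5–FF, or F4 followed by ≥ 0x90, are invalid.)

invalid (encodes a value above U+10FFFF)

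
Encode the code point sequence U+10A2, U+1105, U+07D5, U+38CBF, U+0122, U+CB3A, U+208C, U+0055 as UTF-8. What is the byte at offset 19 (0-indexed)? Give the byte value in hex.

U+10A2 → 3-byte form E1 82 A2 at offsets 0–2.
U+1105 → 3-byte form E1 84 85 at offsets 3–5.
U+07D5 → 2-byte form DF 95 at offsets 6–7.
U+38CBF → 4-byte form F0 B8 B2 BF at offsets 8–11.
U+0122 → 2-byte form C4 A2 at offsets 12–13.
U+CB3A → 3-byte form EC AC BA at offsets 14–16.
U+208C → 3-byte form E2 82 8C at offsets 17–19.
Offset 19 falls in char 7's range; it's byte 3 of E2 82 8C = 0x8C.

0x8C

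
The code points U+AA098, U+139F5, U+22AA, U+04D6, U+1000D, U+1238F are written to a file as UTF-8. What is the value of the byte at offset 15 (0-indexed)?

U+AA098 → 4-byte form F2 AA 82 98 at offsets 0–3.
U+139F5 → 4-byte form F0 93 A7 B5 at offsets 4–7.
U+22AA → 3-byte form E2 8A AA at offsets 8–10.
U+04D6 → 2-byte form D3 96 at offsets 11–12.
U+1000D → 4-byte form F0 90 80 8D at offsets 13–16.
Offset 15 falls in char 5's range; it's byte 3 of F0 90 80 8D = 0x80.

0x80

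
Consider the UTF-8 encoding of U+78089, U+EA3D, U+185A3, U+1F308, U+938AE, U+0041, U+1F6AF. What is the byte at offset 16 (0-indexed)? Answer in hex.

0x93

U+78089 → 4-byte form F1 B8 82 89 at offsets 0–3.
U+EA3D → 3-byte form EE A8 BD at offsets 4–6.
U+185A3 → 4-byte form F0 98 96 A3 at offsets 7–10.
U+1F308 → 4-byte form F0 9F 8C 88 at offsets 11–14.
U+938AE → 4-byte form F2 93 A2 AE at offsets 15–18.
Offset 16 falls in char 5's range; it's byte 2 of F2 93 A2 AE = 0x93.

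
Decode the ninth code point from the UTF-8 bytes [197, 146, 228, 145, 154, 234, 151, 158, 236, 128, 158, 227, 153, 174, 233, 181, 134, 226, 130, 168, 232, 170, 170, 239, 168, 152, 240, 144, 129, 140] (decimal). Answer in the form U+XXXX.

U+FA18

Offset 0: leading byte 0xC5 = 11000101 → 2-byte char #1 = C5 92.
Offset 2: leading byte 0xE4 = 11100100 → 3-byte char #2 = E4 91 9A.
Offset 5: leading byte 0xEA = 11101010 → 3-byte char #3 = EA 97 9E.
Offset 8: leading byte 0xEC = 11101100 → 3-byte char #4 = EC 80 9E.
Offset 11: leading byte 0xE3 = 11100011 → 3-byte char #5 = E3 99 AE.
Offset 14: leading byte 0xE9 = 11101001 → 3-byte char #6 = E9 B5 86.
Offset 17: leading byte 0xE2 = 11100010 → 3-byte char #7 = E2 82 A8.
Offset 20: leading byte 0xE8 = 11101000 → 3-byte char #8 = E8 AA AA.
Offset 23: leading byte 0xEF = 11101111 → 3-byte char #9 = EF A8 98.
Leading byte 0xEF = 11101111 matches 1110xxxx → 3-byte sequence.
Byte 1: 0xEF = 11101111, payload 1111 (4 bits).
Byte 2: 0xA8 = 10101000 (10xxxxxx ✓), payload 101000.
Byte 3: 0x98 = 10011000 (10xxxxxx ✓), payload 011000.
Concatenate: 1111101000011000 = 0xFA18 (16 bits → U+FA18).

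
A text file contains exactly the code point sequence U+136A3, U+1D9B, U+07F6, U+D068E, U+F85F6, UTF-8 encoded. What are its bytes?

U+136A3: 4-byte form → F0 93 9A A3.
U+1D9B: 3-byte form → E1 B6 9B.
U+07F6: 2-byte form → DF B6.
U+D068E: 4-byte form → F3 90 9A 8E.
U+F85F6: 4-byte form → F3 B8 97 B6.
Concatenated (17 bytes): F0 93 9A A3 E1 B6 9B DF B6 F3 90 9A 8E F3 B8 97 B6.

F0 93 9A A3 E1 B6 9B DF B6 F3 90 9A 8E F3 B8 97 B6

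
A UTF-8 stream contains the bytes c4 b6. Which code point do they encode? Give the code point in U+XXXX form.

U+0136

Leading byte 0xC4 = 11000100 matches 110xxxxx → 2-byte sequence.
Byte 1: 0xC4 = 11000100, payload 00100 (5 bits).
Byte 2: 0xB6 = 10110110 (10xxxxxx ✓), payload 110110.
Concatenate: 00100110110 = 0x136 (11 bits → U+0136).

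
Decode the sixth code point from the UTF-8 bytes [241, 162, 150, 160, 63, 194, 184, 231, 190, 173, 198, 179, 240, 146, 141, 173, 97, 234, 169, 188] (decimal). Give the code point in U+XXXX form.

Offset 0: leading byte 0xF1 = 11110001 → 4-byte char #1 = F1 A2 96 A0.
Offset 4: leading byte 0x3F = 00111111 → 1-byte char #2 = 3F.
Offset 5: leading byte 0xC2 = 11000010 → 2-byte char #3 = C2 B8.
Offset 7: leading byte 0xE7 = 11100111 → 3-byte char #4 = E7 BE AD.
Offset 10: leading byte 0xC6 = 11000110 → 2-byte char #5 = C6 B3.
Offset 12: leading byte 0xF0 = 11110000 → 4-byte char #6 = F0 92 8D AD.
Leading byte 0xF0 = 11110000 matches 11110xxx → 4-byte sequence.
Byte 1: 0xF0 = 11110000, payload 000 (3 bits).
Byte 2: 0x92 = 10010010 (10xxxxxx ✓), payload 010010.
Byte 3: 0x8D = 10001101 (10xxxxxx ✓), payload 001101.
Byte 4: 0xAD = 10101101 (10xxxxxx ✓), payload 101101.
Concatenate: 000010010001101101101 = 0x1236D (21 bits → U+1236D).

U+1236D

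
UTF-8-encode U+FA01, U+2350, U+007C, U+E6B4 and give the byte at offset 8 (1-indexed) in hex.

0xEE

1-indexed offset 8 is 0-indexed offset 7.
U+FA01 → 3-byte form EF A8 81 at offsets 0–2.
U+2350 → 3-byte form E2 8D 90 at offsets 3–5.
U+007C → 1-byte form 7C at offsets 6–6.
U+E6B4 → 3-byte form EE 9A B4 at offsets 7–9.
Offset 7 falls in char 4's range; it's byte 1 of EE 9A B4 = 0xEE.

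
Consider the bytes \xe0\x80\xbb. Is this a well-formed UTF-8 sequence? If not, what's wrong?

Leading byte 0xE0 = 11100000 → 3-byte form.
Continuation bytes all match 10xxxxxx. Payload decodes to 0x3B.
But 0x3B < 0x800, the minimum for a 3-byte sequence — this is an overlong encoding.

invalid (overlong encoding)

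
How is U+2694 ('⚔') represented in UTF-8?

E2 9A 94

U+2694 = 0x2694 = 9876 decimal. In range U+0800–U+FFFF → 3-byte form: 1110xxxx 10xxxxxx 10xxxxxx.
Binary (16 bits): 0010011010010100.
Split 4+6+6: 0010 | 011010 | 010100.
Byte 1: 11100010 = 0xE2.
Byte 2: 10011010 = 0x9A.
Byte 3: 10010100 = 0x94.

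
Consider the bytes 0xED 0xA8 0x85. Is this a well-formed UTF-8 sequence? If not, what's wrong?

invalid (encodes a surrogate (U+D800–U+DFFF))

Structurally a 3-byte sequence; payload = 0xDA05.
But 0xDA05 is in U+D800–U+DFFF, the surrogate range. Surrogates are not Unicode scalar values and are forbidden in UTF-8.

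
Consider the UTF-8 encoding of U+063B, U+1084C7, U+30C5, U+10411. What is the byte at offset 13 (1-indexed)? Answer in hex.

0x91

1-indexed offset 13 is 0-indexed offset 12.
U+063B → 2-byte form D8 BB at offsets 0–1.
U+1084C7 → 4-byte form F4 88 93 87 at offsets 2–5.
U+30C5 → 3-byte form E3 83 85 at offsets 6–8.
U+10411 → 4-byte form F0 90 90 91 at offsets 9–12.
Offset 12 falls in char 4's range; it's byte 4 of F0 90 90 91 = 0x91.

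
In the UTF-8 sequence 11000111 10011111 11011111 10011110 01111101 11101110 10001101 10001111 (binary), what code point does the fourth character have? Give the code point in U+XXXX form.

Offset 0: leading byte 0xC7 = 11000111 → 2-byte char #1 = C7 9F.
Offset 2: leading byte 0xDF = 11011111 → 2-byte char #2 = DF 9E.
Offset 4: leading byte 0x7D = 01111101 → 1-byte char #3 = 7D.
Offset 5: leading byte 0xEE = 11101110 → 3-byte char #4 = EE 8D 8F.
Leading byte 0xEE = 11101110 matches 1110xxxx → 3-byte sequence.
Byte 1: 0xEE = 11101110, payload 1110 (4 bits).
Byte 2: 0x8D = 10001101 (10xxxxxx ✓), payload 001101.
Byte 3: 0x8F = 10001111 (10xxxxxx ✓), payload 001111.
Concatenate: 1110001101001111 = 0xE34F (16 bits → U+E34F).

U+E34F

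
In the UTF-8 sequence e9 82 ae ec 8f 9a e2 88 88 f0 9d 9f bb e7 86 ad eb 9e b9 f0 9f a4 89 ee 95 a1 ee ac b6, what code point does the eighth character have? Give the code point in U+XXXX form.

U+E561

Offset 0: leading byte 0xE9 = 11101001 → 3-byte char #1 = E9 82 AE.
Offset 3: leading byte 0xEC = 11101100 → 3-byte char #2 = EC 8F 9A.
Offset 6: leading byte 0xE2 = 11100010 → 3-byte char #3 = E2 88 88.
Offset 9: leading byte 0xF0 = 11110000 → 4-byte char #4 = F0 9D 9F BB.
Offset 13: leading byte 0xE7 = 11100111 → 3-byte char #5 = E7 86 AD.
Offset 16: leading byte 0xEB = 11101011 → 3-byte char #6 = EB 9E B9.
Offset 19: leading byte 0xF0 = 11110000 → 4-byte char #7 = F0 9F A4 89.
Offset 23: leading byte 0xEE = 11101110 → 3-byte char #8 = EE 95 A1.
Leading byte 0xEE = 11101110 matches 1110xxxx → 3-byte sequence.
Byte 1: 0xEE = 11101110, payload 1110 (4 bits).
Byte 2: 0x95 = 10010101 (10xxxxxx ✓), payload 010101.
Byte 3: 0xA1 = 10100001 (10xxxxxx ✓), payload 100001.
Concatenate: 1110010101100001 = 0xE561 (16 bits → U+E561).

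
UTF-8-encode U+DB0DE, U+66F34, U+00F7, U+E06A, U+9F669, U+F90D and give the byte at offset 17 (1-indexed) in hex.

1-indexed offset 17 is 0-indexed offset 16.
U+DB0DE → 4-byte form F3 9B 83 9E at offsets 0–3.
U+66F34 → 4-byte form F1 A6 BC B4 at offsets 4–7.
U+00F7 → 2-byte form C3 B7 at offsets 8–9.
U+E06A → 3-byte form EE 81 AA at offsets 10–12.
U+9F669 → 4-byte form F2 9F 99 A9 at offsets 13–16.
Offset 16 falls in char 5's range; it's byte 4 of F2 9F 99 A9 = 0xA9.

0xA9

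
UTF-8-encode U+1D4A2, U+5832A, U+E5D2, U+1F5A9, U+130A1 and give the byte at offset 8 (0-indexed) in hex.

0xEE

U+1D4A2 → 4-byte form F0 9D 92 A2 at offsets 0–3.
U+5832A → 4-byte form F1 98 8C AA at offsets 4–7.
U+E5D2 → 3-byte form EE 97 92 at offsets 8–10.
Offset 8 falls in char 3's range; it's byte 1 of EE 97 92 = 0xEE.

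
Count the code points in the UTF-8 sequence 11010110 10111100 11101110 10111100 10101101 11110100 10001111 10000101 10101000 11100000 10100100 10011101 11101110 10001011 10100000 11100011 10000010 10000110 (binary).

Byte at offset 0: 0xD6 = 11010110 → 2-byte char (#1). Advance 2.
Byte at offset 2: 0xEE = 11101110 → 3-byte char (#2). Advance 3.
Byte at offset 5: 0xF4 = 11110100 → 4-byte char (#3). Advance 4.
Byte at offset 9: 0xE0 = 11100000 → 3-byte char (#4). Advance 3.
Byte at offset 12: 0xEE = 11101110 → 3-byte char (#5). Advance 3.
Byte at offset 15: 0xE3 = 11100011 → 3-byte char (#6). Advance 3.
Reached end at offset 18 after 6 code points.

6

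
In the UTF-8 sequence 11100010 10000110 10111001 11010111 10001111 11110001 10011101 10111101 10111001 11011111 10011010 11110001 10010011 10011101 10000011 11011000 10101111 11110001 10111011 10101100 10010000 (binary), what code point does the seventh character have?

Offset 0: leading byte 0xE2 = 11100010 → 3-byte char #1 = E2 86 B9.
Offset 3: leading byte 0xD7 = 11010111 → 2-byte char #2 = D7 8F.
Offset 5: leading byte 0xF1 = 11110001 → 4-byte char #3 = F1 9D BD B9.
Offset 9: leading byte 0xDF = 11011111 → 2-byte char #4 = DF 9A.
Offset 11: leading byte 0xF1 = 11110001 → 4-byte char #5 = F1 93 9D 83.
Offset 15: leading byte 0xD8 = 11011000 → 2-byte char #6 = D8 AF.
Offset 17: leading byte 0xF1 = 11110001 → 4-byte char #7 = F1 BB AC 90.
Leading byte 0xF1 = 11110001 matches 11110xxx → 4-byte sequence.
Byte 1: 0xF1 = 11110001, payload 001 (3 bits).
Byte 2: 0xBB = 10111011 (10xxxxxx ✓), payload 111011.
Byte 3: 0xAC = 10101100 (10xxxxxx ✓), payload 101100.
Byte 4: 0x90 = 10010000 (10xxxxxx ✓), payload 010000.
Concatenate: 001111011101100010000 = 0x7BB10 (21 bits → U+7BB10).

U+7BB10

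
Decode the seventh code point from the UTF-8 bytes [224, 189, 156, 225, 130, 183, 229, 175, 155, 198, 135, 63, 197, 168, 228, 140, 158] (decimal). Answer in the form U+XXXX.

Offset 0: leading byte 0xE0 = 11100000 → 3-byte char #1 = E0 BD 9C.
Offset 3: leading byte 0xE1 = 11100001 → 3-byte char #2 = E1 82 B7.
Offset 6: leading byte 0xE5 = 11100101 → 3-byte char #3 = E5 AF 9B.
Offset 9: leading byte 0xC6 = 11000110 → 2-byte char #4 = C6 87.
Offset 11: leading byte 0x3F = 00111111 → 1-byte char #5 = 3F.
Offset 12: leading byte 0xC5 = 11000101 → 2-byte char #6 = C5 A8.
Offset 14: leading byte 0xE4 = 11100100 → 3-byte char #7 = E4 8C 9E.
Leading byte 0xE4 = 11100100 matches 1110xxxx → 3-byte sequence.
Byte 1: 0xE4 = 11100100, payload 0100 (4 bits).
Byte 2: 0x8C = 10001100 (10xxxxxx ✓), payload 001100.
Byte 3: 0x9E = 10011110 (10xxxxxx ✓), payload 011110.
Concatenate: 0100001100011110 = 0x431E (16 bits → U+431E).

U+431E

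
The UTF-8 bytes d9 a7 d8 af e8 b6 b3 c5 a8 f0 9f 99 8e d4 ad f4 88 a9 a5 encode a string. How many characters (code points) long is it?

Byte at offset 0: 0xD9 = 11011001 → 2-byte char (#1). Advance 2.
Byte at offset 2: 0xD8 = 11011000 → 2-byte char (#2). Advance 2.
Byte at offset 4: 0xE8 = 11101000 → 3-byte char (#3). Advance 3.
Byte at offset 7: 0xC5 = 11000101 → 2-byte char (#4). Advance 2.
Byte at offset 9: 0xF0 = 11110000 → 4-byte char (#5). Advance 4.
Byte at offset 13: 0xD4 = 11010100 → 2-byte char (#6). Advance 2.
Byte at offset 15: 0xF4 = 11110100 → 4-byte char (#7). Advance 4.
Reached end at offset 19 after 7 code points.

7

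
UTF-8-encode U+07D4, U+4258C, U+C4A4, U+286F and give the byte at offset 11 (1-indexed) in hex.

0xA1

1-indexed offset 11 is 0-indexed offset 10.
U+07D4 → 2-byte form DF 94 at offsets 0–1.
U+4258C → 4-byte form F1 82 96 8C at offsets 2–5.
U+C4A4 → 3-byte form EC 92 A4 at offsets 6–8.
U+286F → 3-byte form E2 A1 AF at offsets 9–11.
Offset 10 falls in char 4's range; it's byte 2 of E2 A1 AF = 0xA1.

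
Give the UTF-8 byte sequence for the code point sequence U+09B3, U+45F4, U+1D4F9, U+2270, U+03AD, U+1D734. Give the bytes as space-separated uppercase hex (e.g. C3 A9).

E0 A6 B3 E4 97 B4 F0 9D 93 B9 E2 89 B0 CE AD F0 9D 9C B4

U+09B3: 3-byte form → E0 A6 B3.
U+45F4: 3-byte form → E4 97 B4.
U+1D4F9: 4-byte form → F0 9D 93 B9.
U+2270: 3-byte form → E2 89 B0.
U+03AD: 2-byte form → CE AD.
U+1D734: 4-byte form → F0 9D 9C B4.
Concatenated (19 bytes): E0 A6 B3 E4 97 B4 F0 9D 93 B9 E2 89 B0 CE AD F0 9D 9C B4.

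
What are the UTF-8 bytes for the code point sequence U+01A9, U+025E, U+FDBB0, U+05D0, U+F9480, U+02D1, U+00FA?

U+01A9: 2-byte form → C6 A9.
U+025E: 2-byte form → C9 9E.
U+FDBB0: 4-byte form → F3 BD AE B0.
U+05D0: 2-byte form → D7 90.
U+F9480: 4-byte form → F3 B9 92 80.
U+02D1: 2-byte form → CB 91.
U+00FA: 2-byte form → C3 BA.
Concatenated (18 bytes): C6 A9 C9 9E F3 BD AE B0 D7 90 F3 B9 92 80 CB 91 C3 BA.

C6 A9 C9 9E F3 BD AE B0 D7 90 F3 B9 92 80 CB 91 C3 BA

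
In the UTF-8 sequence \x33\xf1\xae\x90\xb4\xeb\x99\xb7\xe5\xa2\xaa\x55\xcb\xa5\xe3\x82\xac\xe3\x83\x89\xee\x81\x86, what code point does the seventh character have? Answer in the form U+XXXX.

Offset 0: leading byte 0x33 = 00110011 → 1-byte char #1 = 33.
Offset 1: leading byte 0xF1 = 11110001 → 4-byte char #2 = F1 AE 90 B4.
Offset 5: leading byte 0xEB = 11101011 → 3-byte char #3 = EB 99 B7.
Offset 8: leading byte 0xE5 = 11100101 → 3-byte char #4 = E5 A2 AA.
Offset 11: leading byte 0x55 = 01010101 → 1-byte char #5 = 55.
Offset 12: leading byte 0xCB = 11001011 → 2-byte char #6 = CB A5.
Offset 14: leading byte 0xE3 = 11100011 → 3-byte char #7 = E3 82 AC.
Leading byte 0xE3 = 11100011 matches 1110xxxx → 3-byte sequence.
Byte 1: 0xE3 = 11100011, payload 0011 (4 bits).
Byte 2: 0x82 = 10000010 (10xxxxxx ✓), payload 000010.
Byte 3: 0xAC = 10101100 (10xxxxxx ✓), payload 101100.
Concatenate: 0011000010101100 = 0x30AC (16 bits → U+30AC).

U+30AC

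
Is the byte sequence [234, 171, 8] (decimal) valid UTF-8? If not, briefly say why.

invalid (non-continuation byte where continuation expected)

Leading byte 0xEA = 11101010 → 3-byte form.
Byte 3 is 0x08 = 00001000, which is not 10xxxxxx — expected a continuation byte.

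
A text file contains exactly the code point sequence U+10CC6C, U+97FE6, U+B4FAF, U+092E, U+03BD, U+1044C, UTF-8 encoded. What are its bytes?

F4 8C B1 AC F2 97 BF A6 F2 B4 BE AF E0 A4 AE CE BD F0 90 91 8C

U+10CC6C: 4-byte form → F4 8C B1 AC.
U+97FE6: 4-byte form → F2 97 BF A6.
U+B4FAF: 4-byte form → F2 B4 BE AF.
U+092E: 3-byte form → E0 A4 AE.
U+03BD: 2-byte form → CE BD.
U+1044C: 4-byte form → F0 90 91 8C.
Concatenated (21 bytes): F4 8C B1 AC F2 97 BF A6 F2 B4 BE AF E0 A4 AE CE BD F0 90 91 8C.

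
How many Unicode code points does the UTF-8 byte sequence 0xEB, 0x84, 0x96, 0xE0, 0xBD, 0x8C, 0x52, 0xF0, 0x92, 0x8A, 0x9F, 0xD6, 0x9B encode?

Byte at offset 0: 0xEB = 11101011 → 3-byte char (#1). Advance 3.
Byte at offset 3: 0xE0 = 11100000 → 3-byte char (#2). Advance 3.
Byte at offset 6: 0x52 = 01010010 → 1-byte char (#3). Advance 1.
Byte at offset 7: 0xF0 = 11110000 → 4-byte char (#4). Advance 4.
Byte at offset 11: 0xD6 = 11010110 → 2-byte char (#5). Advance 2.
Reached end at offset 13 after 5 code points.

5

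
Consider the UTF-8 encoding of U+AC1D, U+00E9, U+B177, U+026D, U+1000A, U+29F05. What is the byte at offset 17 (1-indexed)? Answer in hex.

1-indexed offset 17 is 0-indexed offset 16.
U+AC1D → 3-byte form EA B0 9D at offsets 0–2.
U+00E9 → 2-byte form C3 A9 at offsets 3–4.
U+B177 → 3-byte form EB 85 B7 at offsets 5–7.
U+026D → 2-byte form C9 AD at offsets 8–9.
U+1000A → 4-byte form F0 90 80 8A at offsets 10–13.
U+29F05 → 4-byte form F0 A9 BC 85 at offsets 14–17.
Offset 16 falls in char 6's range; it's byte 3 of F0 A9 BC 85 = 0xBC.

0xBC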